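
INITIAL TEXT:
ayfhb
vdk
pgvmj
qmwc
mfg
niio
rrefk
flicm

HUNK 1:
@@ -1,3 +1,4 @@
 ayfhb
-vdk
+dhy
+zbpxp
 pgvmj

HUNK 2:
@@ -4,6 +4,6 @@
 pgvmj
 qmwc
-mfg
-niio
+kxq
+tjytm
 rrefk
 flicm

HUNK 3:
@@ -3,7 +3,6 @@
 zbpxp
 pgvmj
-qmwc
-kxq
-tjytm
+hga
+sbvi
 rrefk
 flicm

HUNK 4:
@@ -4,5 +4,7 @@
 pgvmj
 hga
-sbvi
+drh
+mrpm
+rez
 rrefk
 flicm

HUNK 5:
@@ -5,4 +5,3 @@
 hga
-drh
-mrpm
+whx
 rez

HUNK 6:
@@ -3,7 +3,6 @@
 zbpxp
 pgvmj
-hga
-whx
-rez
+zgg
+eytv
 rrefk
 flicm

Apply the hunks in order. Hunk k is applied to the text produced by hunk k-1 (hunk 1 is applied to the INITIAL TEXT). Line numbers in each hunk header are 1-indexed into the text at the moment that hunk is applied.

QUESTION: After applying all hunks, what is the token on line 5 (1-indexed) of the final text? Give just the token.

Answer: zgg

Derivation:
Hunk 1: at line 1 remove [vdk] add [dhy,zbpxp] -> 9 lines: ayfhb dhy zbpxp pgvmj qmwc mfg niio rrefk flicm
Hunk 2: at line 4 remove [mfg,niio] add [kxq,tjytm] -> 9 lines: ayfhb dhy zbpxp pgvmj qmwc kxq tjytm rrefk flicm
Hunk 3: at line 3 remove [qmwc,kxq,tjytm] add [hga,sbvi] -> 8 lines: ayfhb dhy zbpxp pgvmj hga sbvi rrefk flicm
Hunk 4: at line 4 remove [sbvi] add [drh,mrpm,rez] -> 10 lines: ayfhb dhy zbpxp pgvmj hga drh mrpm rez rrefk flicm
Hunk 5: at line 5 remove [drh,mrpm] add [whx] -> 9 lines: ayfhb dhy zbpxp pgvmj hga whx rez rrefk flicm
Hunk 6: at line 3 remove [hga,whx,rez] add [zgg,eytv] -> 8 lines: ayfhb dhy zbpxp pgvmj zgg eytv rrefk flicm
Final line 5: zgg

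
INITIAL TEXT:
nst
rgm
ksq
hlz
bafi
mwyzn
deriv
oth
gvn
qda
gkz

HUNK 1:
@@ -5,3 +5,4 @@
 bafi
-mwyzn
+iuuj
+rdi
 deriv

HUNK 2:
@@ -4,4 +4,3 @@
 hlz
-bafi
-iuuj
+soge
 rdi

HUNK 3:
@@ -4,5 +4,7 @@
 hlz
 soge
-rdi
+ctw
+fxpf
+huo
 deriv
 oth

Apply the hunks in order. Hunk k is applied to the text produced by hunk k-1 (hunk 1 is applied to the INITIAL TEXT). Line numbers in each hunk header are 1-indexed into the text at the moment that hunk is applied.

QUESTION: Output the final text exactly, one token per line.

Hunk 1: at line 5 remove [mwyzn] add [iuuj,rdi] -> 12 lines: nst rgm ksq hlz bafi iuuj rdi deriv oth gvn qda gkz
Hunk 2: at line 4 remove [bafi,iuuj] add [soge] -> 11 lines: nst rgm ksq hlz soge rdi deriv oth gvn qda gkz
Hunk 3: at line 4 remove [rdi] add [ctw,fxpf,huo] -> 13 lines: nst rgm ksq hlz soge ctw fxpf huo deriv oth gvn qda gkz

Answer: nst
rgm
ksq
hlz
soge
ctw
fxpf
huo
deriv
oth
gvn
qda
gkz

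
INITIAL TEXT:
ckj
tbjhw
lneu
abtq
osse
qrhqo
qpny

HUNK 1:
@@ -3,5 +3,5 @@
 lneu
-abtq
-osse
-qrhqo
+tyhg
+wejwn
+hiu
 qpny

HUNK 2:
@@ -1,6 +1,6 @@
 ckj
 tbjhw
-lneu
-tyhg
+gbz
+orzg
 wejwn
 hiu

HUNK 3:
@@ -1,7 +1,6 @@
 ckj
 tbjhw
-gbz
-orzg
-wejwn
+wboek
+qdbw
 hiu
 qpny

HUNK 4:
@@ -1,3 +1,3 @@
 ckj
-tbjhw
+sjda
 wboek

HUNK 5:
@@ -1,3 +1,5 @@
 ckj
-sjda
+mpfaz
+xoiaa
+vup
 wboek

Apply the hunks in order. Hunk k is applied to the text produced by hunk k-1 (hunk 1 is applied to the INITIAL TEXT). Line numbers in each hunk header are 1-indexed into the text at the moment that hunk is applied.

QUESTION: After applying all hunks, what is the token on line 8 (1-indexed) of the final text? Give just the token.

Hunk 1: at line 3 remove [abtq,osse,qrhqo] add [tyhg,wejwn,hiu] -> 7 lines: ckj tbjhw lneu tyhg wejwn hiu qpny
Hunk 2: at line 1 remove [lneu,tyhg] add [gbz,orzg] -> 7 lines: ckj tbjhw gbz orzg wejwn hiu qpny
Hunk 3: at line 1 remove [gbz,orzg,wejwn] add [wboek,qdbw] -> 6 lines: ckj tbjhw wboek qdbw hiu qpny
Hunk 4: at line 1 remove [tbjhw] add [sjda] -> 6 lines: ckj sjda wboek qdbw hiu qpny
Hunk 5: at line 1 remove [sjda] add [mpfaz,xoiaa,vup] -> 8 lines: ckj mpfaz xoiaa vup wboek qdbw hiu qpny
Final line 8: qpny

Answer: qpny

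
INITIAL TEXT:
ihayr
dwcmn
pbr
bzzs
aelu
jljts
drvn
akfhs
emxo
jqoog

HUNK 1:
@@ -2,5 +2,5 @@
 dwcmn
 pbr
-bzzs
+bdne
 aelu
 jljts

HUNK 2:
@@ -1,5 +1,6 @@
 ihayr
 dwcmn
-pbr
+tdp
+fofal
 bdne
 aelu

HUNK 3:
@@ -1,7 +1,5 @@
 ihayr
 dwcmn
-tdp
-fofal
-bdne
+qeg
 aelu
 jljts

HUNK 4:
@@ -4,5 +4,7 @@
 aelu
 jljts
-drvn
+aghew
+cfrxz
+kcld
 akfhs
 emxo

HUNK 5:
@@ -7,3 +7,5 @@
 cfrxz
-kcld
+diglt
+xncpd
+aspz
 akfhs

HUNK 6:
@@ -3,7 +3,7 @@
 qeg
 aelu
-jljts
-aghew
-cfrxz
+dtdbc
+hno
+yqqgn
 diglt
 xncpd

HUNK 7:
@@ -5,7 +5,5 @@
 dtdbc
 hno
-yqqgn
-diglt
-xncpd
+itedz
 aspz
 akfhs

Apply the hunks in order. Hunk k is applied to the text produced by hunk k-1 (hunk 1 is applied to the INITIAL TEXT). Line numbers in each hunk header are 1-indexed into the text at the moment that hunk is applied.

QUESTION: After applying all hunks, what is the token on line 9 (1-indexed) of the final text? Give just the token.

Hunk 1: at line 2 remove [bzzs] add [bdne] -> 10 lines: ihayr dwcmn pbr bdne aelu jljts drvn akfhs emxo jqoog
Hunk 2: at line 1 remove [pbr] add [tdp,fofal] -> 11 lines: ihayr dwcmn tdp fofal bdne aelu jljts drvn akfhs emxo jqoog
Hunk 3: at line 1 remove [tdp,fofal,bdne] add [qeg] -> 9 lines: ihayr dwcmn qeg aelu jljts drvn akfhs emxo jqoog
Hunk 4: at line 4 remove [drvn] add [aghew,cfrxz,kcld] -> 11 lines: ihayr dwcmn qeg aelu jljts aghew cfrxz kcld akfhs emxo jqoog
Hunk 5: at line 7 remove [kcld] add [diglt,xncpd,aspz] -> 13 lines: ihayr dwcmn qeg aelu jljts aghew cfrxz diglt xncpd aspz akfhs emxo jqoog
Hunk 6: at line 3 remove [jljts,aghew,cfrxz] add [dtdbc,hno,yqqgn] -> 13 lines: ihayr dwcmn qeg aelu dtdbc hno yqqgn diglt xncpd aspz akfhs emxo jqoog
Hunk 7: at line 5 remove [yqqgn,diglt,xncpd] add [itedz] -> 11 lines: ihayr dwcmn qeg aelu dtdbc hno itedz aspz akfhs emxo jqoog
Final line 9: akfhs

Answer: akfhs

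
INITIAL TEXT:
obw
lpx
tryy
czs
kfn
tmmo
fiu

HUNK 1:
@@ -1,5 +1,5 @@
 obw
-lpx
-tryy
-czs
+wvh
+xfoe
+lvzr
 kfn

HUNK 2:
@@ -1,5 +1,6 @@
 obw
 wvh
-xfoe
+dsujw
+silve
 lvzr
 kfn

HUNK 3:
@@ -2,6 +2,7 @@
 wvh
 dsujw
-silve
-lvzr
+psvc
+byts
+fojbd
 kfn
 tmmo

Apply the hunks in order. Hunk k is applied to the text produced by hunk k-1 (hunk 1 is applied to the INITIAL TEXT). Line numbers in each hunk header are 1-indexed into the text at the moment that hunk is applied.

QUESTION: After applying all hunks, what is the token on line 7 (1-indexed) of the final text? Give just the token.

Answer: kfn

Derivation:
Hunk 1: at line 1 remove [lpx,tryy,czs] add [wvh,xfoe,lvzr] -> 7 lines: obw wvh xfoe lvzr kfn tmmo fiu
Hunk 2: at line 1 remove [xfoe] add [dsujw,silve] -> 8 lines: obw wvh dsujw silve lvzr kfn tmmo fiu
Hunk 3: at line 2 remove [silve,lvzr] add [psvc,byts,fojbd] -> 9 lines: obw wvh dsujw psvc byts fojbd kfn tmmo fiu
Final line 7: kfn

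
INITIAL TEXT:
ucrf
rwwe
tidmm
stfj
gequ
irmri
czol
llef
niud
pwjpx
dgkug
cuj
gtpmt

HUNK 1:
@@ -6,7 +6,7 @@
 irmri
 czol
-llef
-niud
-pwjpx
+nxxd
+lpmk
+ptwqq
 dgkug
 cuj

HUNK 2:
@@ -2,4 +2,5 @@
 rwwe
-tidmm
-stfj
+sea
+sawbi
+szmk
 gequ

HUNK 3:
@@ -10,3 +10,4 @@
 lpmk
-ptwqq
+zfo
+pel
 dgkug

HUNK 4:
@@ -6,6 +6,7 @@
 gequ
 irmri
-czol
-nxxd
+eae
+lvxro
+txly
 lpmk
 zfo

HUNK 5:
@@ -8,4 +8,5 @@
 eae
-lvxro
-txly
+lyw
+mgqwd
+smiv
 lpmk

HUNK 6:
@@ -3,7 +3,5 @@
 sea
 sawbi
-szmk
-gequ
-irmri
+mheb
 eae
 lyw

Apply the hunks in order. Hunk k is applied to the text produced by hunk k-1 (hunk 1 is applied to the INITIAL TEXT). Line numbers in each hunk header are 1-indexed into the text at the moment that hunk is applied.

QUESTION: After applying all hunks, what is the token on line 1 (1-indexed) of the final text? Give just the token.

Answer: ucrf

Derivation:
Hunk 1: at line 6 remove [llef,niud,pwjpx] add [nxxd,lpmk,ptwqq] -> 13 lines: ucrf rwwe tidmm stfj gequ irmri czol nxxd lpmk ptwqq dgkug cuj gtpmt
Hunk 2: at line 2 remove [tidmm,stfj] add [sea,sawbi,szmk] -> 14 lines: ucrf rwwe sea sawbi szmk gequ irmri czol nxxd lpmk ptwqq dgkug cuj gtpmt
Hunk 3: at line 10 remove [ptwqq] add [zfo,pel] -> 15 lines: ucrf rwwe sea sawbi szmk gequ irmri czol nxxd lpmk zfo pel dgkug cuj gtpmt
Hunk 4: at line 6 remove [czol,nxxd] add [eae,lvxro,txly] -> 16 lines: ucrf rwwe sea sawbi szmk gequ irmri eae lvxro txly lpmk zfo pel dgkug cuj gtpmt
Hunk 5: at line 8 remove [lvxro,txly] add [lyw,mgqwd,smiv] -> 17 lines: ucrf rwwe sea sawbi szmk gequ irmri eae lyw mgqwd smiv lpmk zfo pel dgkug cuj gtpmt
Hunk 6: at line 3 remove [szmk,gequ,irmri] add [mheb] -> 15 lines: ucrf rwwe sea sawbi mheb eae lyw mgqwd smiv lpmk zfo pel dgkug cuj gtpmt
Final line 1: ucrf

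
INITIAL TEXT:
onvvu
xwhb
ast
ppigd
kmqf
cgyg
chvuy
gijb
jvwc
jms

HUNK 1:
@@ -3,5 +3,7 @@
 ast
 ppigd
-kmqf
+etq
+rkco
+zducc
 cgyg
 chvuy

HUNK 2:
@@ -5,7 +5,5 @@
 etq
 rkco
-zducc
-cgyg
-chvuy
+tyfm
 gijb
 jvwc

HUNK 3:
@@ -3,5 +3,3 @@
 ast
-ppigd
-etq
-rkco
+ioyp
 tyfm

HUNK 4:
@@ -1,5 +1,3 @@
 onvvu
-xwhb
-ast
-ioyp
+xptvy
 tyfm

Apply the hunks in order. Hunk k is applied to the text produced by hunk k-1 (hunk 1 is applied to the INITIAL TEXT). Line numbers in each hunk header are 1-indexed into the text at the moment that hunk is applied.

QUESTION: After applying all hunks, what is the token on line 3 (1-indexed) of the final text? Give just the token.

Answer: tyfm

Derivation:
Hunk 1: at line 3 remove [kmqf] add [etq,rkco,zducc] -> 12 lines: onvvu xwhb ast ppigd etq rkco zducc cgyg chvuy gijb jvwc jms
Hunk 2: at line 5 remove [zducc,cgyg,chvuy] add [tyfm] -> 10 lines: onvvu xwhb ast ppigd etq rkco tyfm gijb jvwc jms
Hunk 3: at line 3 remove [ppigd,etq,rkco] add [ioyp] -> 8 lines: onvvu xwhb ast ioyp tyfm gijb jvwc jms
Hunk 4: at line 1 remove [xwhb,ast,ioyp] add [xptvy] -> 6 lines: onvvu xptvy tyfm gijb jvwc jms
Final line 3: tyfm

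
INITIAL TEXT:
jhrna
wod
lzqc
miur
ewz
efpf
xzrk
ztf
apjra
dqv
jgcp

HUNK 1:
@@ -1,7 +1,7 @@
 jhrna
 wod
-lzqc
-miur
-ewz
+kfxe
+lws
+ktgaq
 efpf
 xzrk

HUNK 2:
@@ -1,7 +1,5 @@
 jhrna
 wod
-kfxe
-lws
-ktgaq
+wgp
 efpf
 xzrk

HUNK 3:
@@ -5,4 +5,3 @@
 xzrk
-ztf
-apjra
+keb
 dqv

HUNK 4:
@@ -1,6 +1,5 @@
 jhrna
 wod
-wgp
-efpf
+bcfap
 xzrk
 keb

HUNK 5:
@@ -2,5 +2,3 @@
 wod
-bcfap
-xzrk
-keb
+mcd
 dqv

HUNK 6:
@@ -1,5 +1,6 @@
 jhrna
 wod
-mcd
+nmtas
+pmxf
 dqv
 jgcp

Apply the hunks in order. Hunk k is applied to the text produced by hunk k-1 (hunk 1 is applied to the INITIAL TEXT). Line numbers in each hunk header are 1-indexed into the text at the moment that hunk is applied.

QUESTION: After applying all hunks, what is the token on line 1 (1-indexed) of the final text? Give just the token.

Answer: jhrna

Derivation:
Hunk 1: at line 1 remove [lzqc,miur,ewz] add [kfxe,lws,ktgaq] -> 11 lines: jhrna wod kfxe lws ktgaq efpf xzrk ztf apjra dqv jgcp
Hunk 2: at line 1 remove [kfxe,lws,ktgaq] add [wgp] -> 9 lines: jhrna wod wgp efpf xzrk ztf apjra dqv jgcp
Hunk 3: at line 5 remove [ztf,apjra] add [keb] -> 8 lines: jhrna wod wgp efpf xzrk keb dqv jgcp
Hunk 4: at line 1 remove [wgp,efpf] add [bcfap] -> 7 lines: jhrna wod bcfap xzrk keb dqv jgcp
Hunk 5: at line 2 remove [bcfap,xzrk,keb] add [mcd] -> 5 lines: jhrna wod mcd dqv jgcp
Hunk 6: at line 1 remove [mcd] add [nmtas,pmxf] -> 6 lines: jhrna wod nmtas pmxf dqv jgcp
Final line 1: jhrna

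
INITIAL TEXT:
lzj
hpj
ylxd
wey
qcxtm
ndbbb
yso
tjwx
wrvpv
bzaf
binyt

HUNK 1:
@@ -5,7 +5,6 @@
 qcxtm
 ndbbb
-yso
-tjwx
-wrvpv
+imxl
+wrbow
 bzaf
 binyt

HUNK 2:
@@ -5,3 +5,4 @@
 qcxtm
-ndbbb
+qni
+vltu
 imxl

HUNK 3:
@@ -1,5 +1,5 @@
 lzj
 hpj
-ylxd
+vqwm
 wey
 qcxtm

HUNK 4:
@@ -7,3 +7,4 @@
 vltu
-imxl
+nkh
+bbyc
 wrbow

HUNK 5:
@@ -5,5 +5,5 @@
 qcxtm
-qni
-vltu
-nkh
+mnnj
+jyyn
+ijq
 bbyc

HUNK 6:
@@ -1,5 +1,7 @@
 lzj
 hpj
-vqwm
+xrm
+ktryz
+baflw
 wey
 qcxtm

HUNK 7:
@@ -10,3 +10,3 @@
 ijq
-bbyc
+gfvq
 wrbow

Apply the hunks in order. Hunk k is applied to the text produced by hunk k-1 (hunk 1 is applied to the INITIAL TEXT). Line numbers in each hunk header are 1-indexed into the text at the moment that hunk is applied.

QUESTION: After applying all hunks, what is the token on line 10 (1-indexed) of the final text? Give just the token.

Hunk 1: at line 5 remove [yso,tjwx,wrvpv] add [imxl,wrbow] -> 10 lines: lzj hpj ylxd wey qcxtm ndbbb imxl wrbow bzaf binyt
Hunk 2: at line 5 remove [ndbbb] add [qni,vltu] -> 11 lines: lzj hpj ylxd wey qcxtm qni vltu imxl wrbow bzaf binyt
Hunk 3: at line 1 remove [ylxd] add [vqwm] -> 11 lines: lzj hpj vqwm wey qcxtm qni vltu imxl wrbow bzaf binyt
Hunk 4: at line 7 remove [imxl] add [nkh,bbyc] -> 12 lines: lzj hpj vqwm wey qcxtm qni vltu nkh bbyc wrbow bzaf binyt
Hunk 5: at line 5 remove [qni,vltu,nkh] add [mnnj,jyyn,ijq] -> 12 lines: lzj hpj vqwm wey qcxtm mnnj jyyn ijq bbyc wrbow bzaf binyt
Hunk 6: at line 1 remove [vqwm] add [xrm,ktryz,baflw] -> 14 lines: lzj hpj xrm ktryz baflw wey qcxtm mnnj jyyn ijq bbyc wrbow bzaf binyt
Hunk 7: at line 10 remove [bbyc] add [gfvq] -> 14 lines: lzj hpj xrm ktryz baflw wey qcxtm mnnj jyyn ijq gfvq wrbow bzaf binyt
Final line 10: ijq

Answer: ijq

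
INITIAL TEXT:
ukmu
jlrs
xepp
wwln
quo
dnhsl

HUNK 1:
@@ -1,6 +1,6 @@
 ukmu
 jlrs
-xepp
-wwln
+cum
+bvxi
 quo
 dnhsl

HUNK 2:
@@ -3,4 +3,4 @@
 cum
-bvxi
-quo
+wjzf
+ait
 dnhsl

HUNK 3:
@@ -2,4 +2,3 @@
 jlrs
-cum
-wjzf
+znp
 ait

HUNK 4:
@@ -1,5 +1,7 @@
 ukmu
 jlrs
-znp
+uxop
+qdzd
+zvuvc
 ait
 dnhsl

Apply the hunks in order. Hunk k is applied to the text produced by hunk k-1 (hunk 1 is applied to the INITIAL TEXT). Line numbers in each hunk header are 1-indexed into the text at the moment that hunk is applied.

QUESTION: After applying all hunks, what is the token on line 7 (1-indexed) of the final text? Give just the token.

Answer: dnhsl

Derivation:
Hunk 1: at line 1 remove [xepp,wwln] add [cum,bvxi] -> 6 lines: ukmu jlrs cum bvxi quo dnhsl
Hunk 2: at line 3 remove [bvxi,quo] add [wjzf,ait] -> 6 lines: ukmu jlrs cum wjzf ait dnhsl
Hunk 3: at line 2 remove [cum,wjzf] add [znp] -> 5 lines: ukmu jlrs znp ait dnhsl
Hunk 4: at line 1 remove [znp] add [uxop,qdzd,zvuvc] -> 7 lines: ukmu jlrs uxop qdzd zvuvc ait dnhsl
Final line 7: dnhsl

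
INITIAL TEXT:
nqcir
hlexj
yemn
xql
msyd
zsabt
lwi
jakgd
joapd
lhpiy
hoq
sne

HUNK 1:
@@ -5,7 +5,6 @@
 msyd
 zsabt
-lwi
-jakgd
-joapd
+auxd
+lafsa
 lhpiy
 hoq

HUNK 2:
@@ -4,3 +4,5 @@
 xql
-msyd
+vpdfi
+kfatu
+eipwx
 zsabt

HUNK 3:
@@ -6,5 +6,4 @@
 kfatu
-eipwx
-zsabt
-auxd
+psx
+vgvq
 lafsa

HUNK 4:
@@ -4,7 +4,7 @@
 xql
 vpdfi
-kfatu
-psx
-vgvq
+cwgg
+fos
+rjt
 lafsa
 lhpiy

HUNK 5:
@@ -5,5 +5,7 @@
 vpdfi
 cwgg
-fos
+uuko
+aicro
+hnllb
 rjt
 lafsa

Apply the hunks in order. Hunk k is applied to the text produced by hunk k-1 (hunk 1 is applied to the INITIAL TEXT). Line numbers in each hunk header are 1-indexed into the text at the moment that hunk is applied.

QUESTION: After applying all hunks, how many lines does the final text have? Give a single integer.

Answer: 14

Derivation:
Hunk 1: at line 5 remove [lwi,jakgd,joapd] add [auxd,lafsa] -> 11 lines: nqcir hlexj yemn xql msyd zsabt auxd lafsa lhpiy hoq sne
Hunk 2: at line 4 remove [msyd] add [vpdfi,kfatu,eipwx] -> 13 lines: nqcir hlexj yemn xql vpdfi kfatu eipwx zsabt auxd lafsa lhpiy hoq sne
Hunk 3: at line 6 remove [eipwx,zsabt,auxd] add [psx,vgvq] -> 12 lines: nqcir hlexj yemn xql vpdfi kfatu psx vgvq lafsa lhpiy hoq sne
Hunk 4: at line 4 remove [kfatu,psx,vgvq] add [cwgg,fos,rjt] -> 12 lines: nqcir hlexj yemn xql vpdfi cwgg fos rjt lafsa lhpiy hoq sne
Hunk 5: at line 5 remove [fos] add [uuko,aicro,hnllb] -> 14 lines: nqcir hlexj yemn xql vpdfi cwgg uuko aicro hnllb rjt lafsa lhpiy hoq sne
Final line count: 14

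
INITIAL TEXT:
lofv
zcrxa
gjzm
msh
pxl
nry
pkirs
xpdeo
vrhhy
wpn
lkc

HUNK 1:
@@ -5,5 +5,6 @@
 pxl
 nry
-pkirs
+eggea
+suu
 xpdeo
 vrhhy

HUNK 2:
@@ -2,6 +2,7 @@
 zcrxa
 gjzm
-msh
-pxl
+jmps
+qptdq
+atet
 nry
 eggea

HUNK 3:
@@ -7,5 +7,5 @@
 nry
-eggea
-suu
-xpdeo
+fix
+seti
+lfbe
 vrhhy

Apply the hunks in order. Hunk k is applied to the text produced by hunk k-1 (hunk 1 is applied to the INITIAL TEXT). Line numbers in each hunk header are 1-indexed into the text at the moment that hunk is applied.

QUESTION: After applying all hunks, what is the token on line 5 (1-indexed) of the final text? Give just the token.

Hunk 1: at line 5 remove [pkirs] add [eggea,suu] -> 12 lines: lofv zcrxa gjzm msh pxl nry eggea suu xpdeo vrhhy wpn lkc
Hunk 2: at line 2 remove [msh,pxl] add [jmps,qptdq,atet] -> 13 lines: lofv zcrxa gjzm jmps qptdq atet nry eggea suu xpdeo vrhhy wpn lkc
Hunk 3: at line 7 remove [eggea,suu,xpdeo] add [fix,seti,lfbe] -> 13 lines: lofv zcrxa gjzm jmps qptdq atet nry fix seti lfbe vrhhy wpn lkc
Final line 5: qptdq

Answer: qptdq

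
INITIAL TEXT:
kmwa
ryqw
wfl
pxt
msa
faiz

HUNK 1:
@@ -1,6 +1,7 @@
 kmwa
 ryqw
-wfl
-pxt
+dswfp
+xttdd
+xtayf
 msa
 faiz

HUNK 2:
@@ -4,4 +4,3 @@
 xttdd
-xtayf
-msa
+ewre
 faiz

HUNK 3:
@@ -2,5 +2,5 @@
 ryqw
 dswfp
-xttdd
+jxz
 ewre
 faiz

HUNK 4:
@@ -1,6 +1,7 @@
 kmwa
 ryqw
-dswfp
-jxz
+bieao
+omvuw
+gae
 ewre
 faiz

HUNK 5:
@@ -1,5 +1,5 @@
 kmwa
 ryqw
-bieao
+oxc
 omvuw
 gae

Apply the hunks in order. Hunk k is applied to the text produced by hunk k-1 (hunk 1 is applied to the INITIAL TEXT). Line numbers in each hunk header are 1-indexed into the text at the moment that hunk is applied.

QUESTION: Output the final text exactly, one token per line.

Answer: kmwa
ryqw
oxc
omvuw
gae
ewre
faiz

Derivation:
Hunk 1: at line 1 remove [wfl,pxt] add [dswfp,xttdd,xtayf] -> 7 lines: kmwa ryqw dswfp xttdd xtayf msa faiz
Hunk 2: at line 4 remove [xtayf,msa] add [ewre] -> 6 lines: kmwa ryqw dswfp xttdd ewre faiz
Hunk 3: at line 2 remove [xttdd] add [jxz] -> 6 lines: kmwa ryqw dswfp jxz ewre faiz
Hunk 4: at line 1 remove [dswfp,jxz] add [bieao,omvuw,gae] -> 7 lines: kmwa ryqw bieao omvuw gae ewre faiz
Hunk 5: at line 1 remove [bieao] add [oxc] -> 7 lines: kmwa ryqw oxc omvuw gae ewre faiz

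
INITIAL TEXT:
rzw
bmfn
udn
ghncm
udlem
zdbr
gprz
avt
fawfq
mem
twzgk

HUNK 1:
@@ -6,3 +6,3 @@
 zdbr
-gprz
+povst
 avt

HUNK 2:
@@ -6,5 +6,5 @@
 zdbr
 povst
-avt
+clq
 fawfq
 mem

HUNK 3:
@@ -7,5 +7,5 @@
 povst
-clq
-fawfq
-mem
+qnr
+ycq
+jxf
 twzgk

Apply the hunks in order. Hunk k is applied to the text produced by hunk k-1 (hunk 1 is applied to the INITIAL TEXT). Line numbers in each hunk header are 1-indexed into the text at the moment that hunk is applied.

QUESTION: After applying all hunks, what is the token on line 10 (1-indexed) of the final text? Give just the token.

Hunk 1: at line 6 remove [gprz] add [povst] -> 11 lines: rzw bmfn udn ghncm udlem zdbr povst avt fawfq mem twzgk
Hunk 2: at line 6 remove [avt] add [clq] -> 11 lines: rzw bmfn udn ghncm udlem zdbr povst clq fawfq mem twzgk
Hunk 3: at line 7 remove [clq,fawfq,mem] add [qnr,ycq,jxf] -> 11 lines: rzw bmfn udn ghncm udlem zdbr povst qnr ycq jxf twzgk
Final line 10: jxf

Answer: jxf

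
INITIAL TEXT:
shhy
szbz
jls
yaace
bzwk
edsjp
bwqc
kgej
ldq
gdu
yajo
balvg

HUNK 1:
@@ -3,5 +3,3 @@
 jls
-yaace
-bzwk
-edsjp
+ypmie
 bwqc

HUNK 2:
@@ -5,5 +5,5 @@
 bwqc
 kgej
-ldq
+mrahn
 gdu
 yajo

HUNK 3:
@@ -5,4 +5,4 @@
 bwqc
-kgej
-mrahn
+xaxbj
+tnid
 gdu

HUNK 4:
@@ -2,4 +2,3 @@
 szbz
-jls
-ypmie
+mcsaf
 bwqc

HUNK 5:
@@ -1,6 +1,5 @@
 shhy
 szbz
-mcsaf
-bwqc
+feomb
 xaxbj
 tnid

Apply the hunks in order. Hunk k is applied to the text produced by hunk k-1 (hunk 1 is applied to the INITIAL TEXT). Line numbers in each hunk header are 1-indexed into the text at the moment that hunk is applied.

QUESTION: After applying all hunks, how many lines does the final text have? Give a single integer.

Answer: 8

Derivation:
Hunk 1: at line 3 remove [yaace,bzwk,edsjp] add [ypmie] -> 10 lines: shhy szbz jls ypmie bwqc kgej ldq gdu yajo balvg
Hunk 2: at line 5 remove [ldq] add [mrahn] -> 10 lines: shhy szbz jls ypmie bwqc kgej mrahn gdu yajo balvg
Hunk 3: at line 5 remove [kgej,mrahn] add [xaxbj,tnid] -> 10 lines: shhy szbz jls ypmie bwqc xaxbj tnid gdu yajo balvg
Hunk 4: at line 2 remove [jls,ypmie] add [mcsaf] -> 9 lines: shhy szbz mcsaf bwqc xaxbj tnid gdu yajo balvg
Hunk 5: at line 1 remove [mcsaf,bwqc] add [feomb] -> 8 lines: shhy szbz feomb xaxbj tnid gdu yajo balvg
Final line count: 8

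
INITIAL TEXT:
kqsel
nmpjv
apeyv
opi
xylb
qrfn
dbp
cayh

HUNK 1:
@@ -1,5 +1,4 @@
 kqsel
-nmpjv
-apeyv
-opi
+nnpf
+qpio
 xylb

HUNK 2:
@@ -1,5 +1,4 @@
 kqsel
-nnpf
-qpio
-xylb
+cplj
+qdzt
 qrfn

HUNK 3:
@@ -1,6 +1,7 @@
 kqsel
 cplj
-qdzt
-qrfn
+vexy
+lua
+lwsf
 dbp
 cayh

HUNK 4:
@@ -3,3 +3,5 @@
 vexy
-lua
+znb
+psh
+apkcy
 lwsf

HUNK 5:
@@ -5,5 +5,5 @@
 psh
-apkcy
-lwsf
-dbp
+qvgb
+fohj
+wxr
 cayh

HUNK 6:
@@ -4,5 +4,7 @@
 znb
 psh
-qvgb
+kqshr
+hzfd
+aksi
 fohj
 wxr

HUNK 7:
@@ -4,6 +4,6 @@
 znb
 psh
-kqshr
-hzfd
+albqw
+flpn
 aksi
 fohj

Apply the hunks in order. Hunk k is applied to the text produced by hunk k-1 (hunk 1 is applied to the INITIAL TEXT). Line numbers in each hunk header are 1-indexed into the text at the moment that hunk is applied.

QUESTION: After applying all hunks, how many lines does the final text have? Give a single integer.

Answer: 11

Derivation:
Hunk 1: at line 1 remove [nmpjv,apeyv,opi] add [nnpf,qpio] -> 7 lines: kqsel nnpf qpio xylb qrfn dbp cayh
Hunk 2: at line 1 remove [nnpf,qpio,xylb] add [cplj,qdzt] -> 6 lines: kqsel cplj qdzt qrfn dbp cayh
Hunk 3: at line 1 remove [qdzt,qrfn] add [vexy,lua,lwsf] -> 7 lines: kqsel cplj vexy lua lwsf dbp cayh
Hunk 4: at line 3 remove [lua] add [znb,psh,apkcy] -> 9 lines: kqsel cplj vexy znb psh apkcy lwsf dbp cayh
Hunk 5: at line 5 remove [apkcy,lwsf,dbp] add [qvgb,fohj,wxr] -> 9 lines: kqsel cplj vexy znb psh qvgb fohj wxr cayh
Hunk 6: at line 4 remove [qvgb] add [kqshr,hzfd,aksi] -> 11 lines: kqsel cplj vexy znb psh kqshr hzfd aksi fohj wxr cayh
Hunk 7: at line 4 remove [kqshr,hzfd] add [albqw,flpn] -> 11 lines: kqsel cplj vexy znb psh albqw flpn aksi fohj wxr cayh
Final line count: 11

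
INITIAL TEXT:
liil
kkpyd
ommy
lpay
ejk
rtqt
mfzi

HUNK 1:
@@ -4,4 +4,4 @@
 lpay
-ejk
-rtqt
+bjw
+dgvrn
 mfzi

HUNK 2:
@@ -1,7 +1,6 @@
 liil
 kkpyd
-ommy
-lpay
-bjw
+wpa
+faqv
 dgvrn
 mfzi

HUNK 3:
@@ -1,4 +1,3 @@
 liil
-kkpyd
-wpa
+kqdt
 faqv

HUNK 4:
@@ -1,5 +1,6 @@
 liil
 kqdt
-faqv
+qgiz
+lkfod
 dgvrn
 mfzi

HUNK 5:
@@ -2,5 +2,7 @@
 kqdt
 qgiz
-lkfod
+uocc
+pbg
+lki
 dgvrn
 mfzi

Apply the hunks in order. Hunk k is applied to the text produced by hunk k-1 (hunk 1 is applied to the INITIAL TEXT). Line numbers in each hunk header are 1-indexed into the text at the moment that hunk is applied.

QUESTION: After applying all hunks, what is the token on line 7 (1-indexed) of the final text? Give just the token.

Hunk 1: at line 4 remove [ejk,rtqt] add [bjw,dgvrn] -> 7 lines: liil kkpyd ommy lpay bjw dgvrn mfzi
Hunk 2: at line 1 remove [ommy,lpay,bjw] add [wpa,faqv] -> 6 lines: liil kkpyd wpa faqv dgvrn mfzi
Hunk 3: at line 1 remove [kkpyd,wpa] add [kqdt] -> 5 lines: liil kqdt faqv dgvrn mfzi
Hunk 4: at line 1 remove [faqv] add [qgiz,lkfod] -> 6 lines: liil kqdt qgiz lkfod dgvrn mfzi
Hunk 5: at line 2 remove [lkfod] add [uocc,pbg,lki] -> 8 lines: liil kqdt qgiz uocc pbg lki dgvrn mfzi
Final line 7: dgvrn

Answer: dgvrn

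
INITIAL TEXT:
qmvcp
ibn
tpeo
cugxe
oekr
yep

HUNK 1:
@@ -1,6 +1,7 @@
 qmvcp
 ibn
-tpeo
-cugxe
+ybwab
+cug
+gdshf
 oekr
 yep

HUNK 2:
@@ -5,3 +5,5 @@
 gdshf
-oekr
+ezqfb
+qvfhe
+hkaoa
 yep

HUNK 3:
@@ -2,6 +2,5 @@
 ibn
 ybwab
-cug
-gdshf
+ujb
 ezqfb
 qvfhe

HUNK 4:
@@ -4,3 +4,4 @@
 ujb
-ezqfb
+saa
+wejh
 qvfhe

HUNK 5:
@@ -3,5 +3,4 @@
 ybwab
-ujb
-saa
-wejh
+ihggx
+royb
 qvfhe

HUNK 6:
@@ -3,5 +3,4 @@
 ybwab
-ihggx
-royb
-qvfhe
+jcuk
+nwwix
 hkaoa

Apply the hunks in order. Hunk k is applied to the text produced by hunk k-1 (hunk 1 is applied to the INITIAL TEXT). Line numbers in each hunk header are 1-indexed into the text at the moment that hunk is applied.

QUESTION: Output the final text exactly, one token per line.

Answer: qmvcp
ibn
ybwab
jcuk
nwwix
hkaoa
yep

Derivation:
Hunk 1: at line 1 remove [tpeo,cugxe] add [ybwab,cug,gdshf] -> 7 lines: qmvcp ibn ybwab cug gdshf oekr yep
Hunk 2: at line 5 remove [oekr] add [ezqfb,qvfhe,hkaoa] -> 9 lines: qmvcp ibn ybwab cug gdshf ezqfb qvfhe hkaoa yep
Hunk 3: at line 2 remove [cug,gdshf] add [ujb] -> 8 lines: qmvcp ibn ybwab ujb ezqfb qvfhe hkaoa yep
Hunk 4: at line 4 remove [ezqfb] add [saa,wejh] -> 9 lines: qmvcp ibn ybwab ujb saa wejh qvfhe hkaoa yep
Hunk 5: at line 3 remove [ujb,saa,wejh] add [ihggx,royb] -> 8 lines: qmvcp ibn ybwab ihggx royb qvfhe hkaoa yep
Hunk 6: at line 3 remove [ihggx,royb,qvfhe] add [jcuk,nwwix] -> 7 lines: qmvcp ibn ybwab jcuk nwwix hkaoa yep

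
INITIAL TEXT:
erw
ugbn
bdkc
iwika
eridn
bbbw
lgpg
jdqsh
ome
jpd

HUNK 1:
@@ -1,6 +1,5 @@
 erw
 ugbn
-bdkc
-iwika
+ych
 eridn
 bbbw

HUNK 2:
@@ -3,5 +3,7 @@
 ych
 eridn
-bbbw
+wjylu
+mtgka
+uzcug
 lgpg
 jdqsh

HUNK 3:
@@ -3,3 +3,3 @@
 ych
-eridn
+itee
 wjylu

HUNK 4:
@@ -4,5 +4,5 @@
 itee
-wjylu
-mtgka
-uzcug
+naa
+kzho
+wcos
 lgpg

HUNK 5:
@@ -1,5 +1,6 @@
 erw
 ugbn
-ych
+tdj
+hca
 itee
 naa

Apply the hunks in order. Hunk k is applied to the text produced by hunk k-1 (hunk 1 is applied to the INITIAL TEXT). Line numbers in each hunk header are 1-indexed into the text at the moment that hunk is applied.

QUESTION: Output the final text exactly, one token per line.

Hunk 1: at line 1 remove [bdkc,iwika] add [ych] -> 9 lines: erw ugbn ych eridn bbbw lgpg jdqsh ome jpd
Hunk 2: at line 3 remove [bbbw] add [wjylu,mtgka,uzcug] -> 11 lines: erw ugbn ych eridn wjylu mtgka uzcug lgpg jdqsh ome jpd
Hunk 3: at line 3 remove [eridn] add [itee] -> 11 lines: erw ugbn ych itee wjylu mtgka uzcug lgpg jdqsh ome jpd
Hunk 4: at line 4 remove [wjylu,mtgka,uzcug] add [naa,kzho,wcos] -> 11 lines: erw ugbn ych itee naa kzho wcos lgpg jdqsh ome jpd
Hunk 5: at line 1 remove [ych] add [tdj,hca] -> 12 lines: erw ugbn tdj hca itee naa kzho wcos lgpg jdqsh ome jpd

Answer: erw
ugbn
tdj
hca
itee
naa
kzho
wcos
lgpg
jdqsh
ome
jpd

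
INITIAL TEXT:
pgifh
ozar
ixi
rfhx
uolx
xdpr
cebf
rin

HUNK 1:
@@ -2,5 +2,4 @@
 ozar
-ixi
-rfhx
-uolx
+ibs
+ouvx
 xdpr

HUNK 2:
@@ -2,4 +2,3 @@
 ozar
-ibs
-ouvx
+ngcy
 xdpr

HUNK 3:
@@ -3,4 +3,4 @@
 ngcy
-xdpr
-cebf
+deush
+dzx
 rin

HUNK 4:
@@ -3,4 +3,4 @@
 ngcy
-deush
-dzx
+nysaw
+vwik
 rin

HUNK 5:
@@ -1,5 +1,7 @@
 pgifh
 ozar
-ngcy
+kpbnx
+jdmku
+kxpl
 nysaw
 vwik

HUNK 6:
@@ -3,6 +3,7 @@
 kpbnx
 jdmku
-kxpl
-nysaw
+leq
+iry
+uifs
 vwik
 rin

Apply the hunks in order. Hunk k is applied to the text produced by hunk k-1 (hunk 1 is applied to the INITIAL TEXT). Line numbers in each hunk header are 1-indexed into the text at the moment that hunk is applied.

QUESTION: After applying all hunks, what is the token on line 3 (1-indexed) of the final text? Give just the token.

Answer: kpbnx

Derivation:
Hunk 1: at line 2 remove [ixi,rfhx,uolx] add [ibs,ouvx] -> 7 lines: pgifh ozar ibs ouvx xdpr cebf rin
Hunk 2: at line 2 remove [ibs,ouvx] add [ngcy] -> 6 lines: pgifh ozar ngcy xdpr cebf rin
Hunk 3: at line 3 remove [xdpr,cebf] add [deush,dzx] -> 6 lines: pgifh ozar ngcy deush dzx rin
Hunk 4: at line 3 remove [deush,dzx] add [nysaw,vwik] -> 6 lines: pgifh ozar ngcy nysaw vwik rin
Hunk 5: at line 1 remove [ngcy] add [kpbnx,jdmku,kxpl] -> 8 lines: pgifh ozar kpbnx jdmku kxpl nysaw vwik rin
Hunk 6: at line 3 remove [kxpl,nysaw] add [leq,iry,uifs] -> 9 lines: pgifh ozar kpbnx jdmku leq iry uifs vwik rin
Final line 3: kpbnx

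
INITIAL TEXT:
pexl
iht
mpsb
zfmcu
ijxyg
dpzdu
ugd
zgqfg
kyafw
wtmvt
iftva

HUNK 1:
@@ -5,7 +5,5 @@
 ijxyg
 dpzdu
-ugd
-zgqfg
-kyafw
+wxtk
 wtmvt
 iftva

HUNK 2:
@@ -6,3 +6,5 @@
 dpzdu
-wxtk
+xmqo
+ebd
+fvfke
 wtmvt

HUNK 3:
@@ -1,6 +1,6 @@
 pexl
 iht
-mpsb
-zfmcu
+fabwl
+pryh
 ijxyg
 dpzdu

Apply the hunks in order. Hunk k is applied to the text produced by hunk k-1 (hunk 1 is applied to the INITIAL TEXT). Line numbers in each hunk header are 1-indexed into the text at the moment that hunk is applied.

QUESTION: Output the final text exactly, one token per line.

Hunk 1: at line 5 remove [ugd,zgqfg,kyafw] add [wxtk] -> 9 lines: pexl iht mpsb zfmcu ijxyg dpzdu wxtk wtmvt iftva
Hunk 2: at line 6 remove [wxtk] add [xmqo,ebd,fvfke] -> 11 lines: pexl iht mpsb zfmcu ijxyg dpzdu xmqo ebd fvfke wtmvt iftva
Hunk 3: at line 1 remove [mpsb,zfmcu] add [fabwl,pryh] -> 11 lines: pexl iht fabwl pryh ijxyg dpzdu xmqo ebd fvfke wtmvt iftva

Answer: pexl
iht
fabwl
pryh
ijxyg
dpzdu
xmqo
ebd
fvfke
wtmvt
iftva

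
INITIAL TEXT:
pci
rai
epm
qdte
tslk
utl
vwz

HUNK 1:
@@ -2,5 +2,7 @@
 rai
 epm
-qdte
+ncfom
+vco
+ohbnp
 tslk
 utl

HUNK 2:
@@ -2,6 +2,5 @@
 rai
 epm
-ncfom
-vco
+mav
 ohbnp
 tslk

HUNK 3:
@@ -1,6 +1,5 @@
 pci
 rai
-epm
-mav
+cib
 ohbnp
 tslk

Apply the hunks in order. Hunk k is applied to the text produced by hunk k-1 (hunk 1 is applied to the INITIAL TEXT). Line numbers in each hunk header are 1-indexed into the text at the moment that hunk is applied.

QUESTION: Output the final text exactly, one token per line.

Hunk 1: at line 2 remove [qdte] add [ncfom,vco,ohbnp] -> 9 lines: pci rai epm ncfom vco ohbnp tslk utl vwz
Hunk 2: at line 2 remove [ncfom,vco] add [mav] -> 8 lines: pci rai epm mav ohbnp tslk utl vwz
Hunk 3: at line 1 remove [epm,mav] add [cib] -> 7 lines: pci rai cib ohbnp tslk utl vwz

Answer: pci
rai
cib
ohbnp
tslk
utl
vwz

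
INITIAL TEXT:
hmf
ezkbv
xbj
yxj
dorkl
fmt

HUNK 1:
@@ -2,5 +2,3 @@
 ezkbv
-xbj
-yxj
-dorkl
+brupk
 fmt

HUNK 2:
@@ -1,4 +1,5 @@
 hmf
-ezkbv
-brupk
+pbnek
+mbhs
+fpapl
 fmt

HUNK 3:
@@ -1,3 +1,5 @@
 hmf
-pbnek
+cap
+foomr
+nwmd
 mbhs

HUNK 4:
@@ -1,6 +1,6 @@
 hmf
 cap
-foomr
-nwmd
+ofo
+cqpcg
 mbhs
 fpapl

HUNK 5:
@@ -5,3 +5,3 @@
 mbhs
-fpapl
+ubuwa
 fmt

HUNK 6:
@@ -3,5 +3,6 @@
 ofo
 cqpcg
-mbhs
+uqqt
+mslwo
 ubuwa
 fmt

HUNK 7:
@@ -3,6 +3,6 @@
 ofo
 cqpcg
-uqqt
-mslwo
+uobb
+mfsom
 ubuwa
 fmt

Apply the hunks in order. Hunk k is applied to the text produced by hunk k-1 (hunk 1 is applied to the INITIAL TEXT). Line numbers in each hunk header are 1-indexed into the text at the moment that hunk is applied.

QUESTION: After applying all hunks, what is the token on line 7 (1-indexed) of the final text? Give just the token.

Hunk 1: at line 2 remove [xbj,yxj,dorkl] add [brupk] -> 4 lines: hmf ezkbv brupk fmt
Hunk 2: at line 1 remove [ezkbv,brupk] add [pbnek,mbhs,fpapl] -> 5 lines: hmf pbnek mbhs fpapl fmt
Hunk 3: at line 1 remove [pbnek] add [cap,foomr,nwmd] -> 7 lines: hmf cap foomr nwmd mbhs fpapl fmt
Hunk 4: at line 1 remove [foomr,nwmd] add [ofo,cqpcg] -> 7 lines: hmf cap ofo cqpcg mbhs fpapl fmt
Hunk 5: at line 5 remove [fpapl] add [ubuwa] -> 7 lines: hmf cap ofo cqpcg mbhs ubuwa fmt
Hunk 6: at line 3 remove [mbhs] add [uqqt,mslwo] -> 8 lines: hmf cap ofo cqpcg uqqt mslwo ubuwa fmt
Hunk 7: at line 3 remove [uqqt,mslwo] add [uobb,mfsom] -> 8 lines: hmf cap ofo cqpcg uobb mfsom ubuwa fmt
Final line 7: ubuwa

Answer: ubuwa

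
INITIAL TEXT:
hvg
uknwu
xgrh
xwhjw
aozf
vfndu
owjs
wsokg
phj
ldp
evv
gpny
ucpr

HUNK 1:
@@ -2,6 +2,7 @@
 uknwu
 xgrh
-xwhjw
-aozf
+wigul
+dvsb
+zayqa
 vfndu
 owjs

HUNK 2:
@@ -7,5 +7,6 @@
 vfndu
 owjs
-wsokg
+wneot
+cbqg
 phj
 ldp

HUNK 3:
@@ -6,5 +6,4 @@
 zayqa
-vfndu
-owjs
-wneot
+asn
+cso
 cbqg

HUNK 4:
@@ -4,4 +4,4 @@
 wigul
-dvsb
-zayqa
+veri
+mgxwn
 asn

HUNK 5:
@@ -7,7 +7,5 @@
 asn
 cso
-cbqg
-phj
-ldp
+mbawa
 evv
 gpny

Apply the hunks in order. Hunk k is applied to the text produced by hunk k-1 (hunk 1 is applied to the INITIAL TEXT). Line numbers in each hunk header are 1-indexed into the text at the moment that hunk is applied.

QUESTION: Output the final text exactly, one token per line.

Hunk 1: at line 2 remove [xwhjw,aozf] add [wigul,dvsb,zayqa] -> 14 lines: hvg uknwu xgrh wigul dvsb zayqa vfndu owjs wsokg phj ldp evv gpny ucpr
Hunk 2: at line 7 remove [wsokg] add [wneot,cbqg] -> 15 lines: hvg uknwu xgrh wigul dvsb zayqa vfndu owjs wneot cbqg phj ldp evv gpny ucpr
Hunk 3: at line 6 remove [vfndu,owjs,wneot] add [asn,cso] -> 14 lines: hvg uknwu xgrh wigul dvsb zayqa asn cso cbqg phj ldp evv gpny ucpr
Hunk 4: at line 4 remove [dvsb,zayqa] add [veri,mgxwn] -> 14 lines: hvg uknwu xgrh wigul veri mgxwn asn cso cbqg phj ldp evv gpny ucpr
Hunk 5: at line 7 remove [cbqg,phj,ldp] add [mbawa] -> 12 lines: hvg uknwu xgrh wigul veri mgxwn asn cso mbawa evv gpny ucpr

Answer: hvg
uknwu
xgrh
wigul
veri
mgxwn
asn
cso
mbawa
evv
gpny
ucpr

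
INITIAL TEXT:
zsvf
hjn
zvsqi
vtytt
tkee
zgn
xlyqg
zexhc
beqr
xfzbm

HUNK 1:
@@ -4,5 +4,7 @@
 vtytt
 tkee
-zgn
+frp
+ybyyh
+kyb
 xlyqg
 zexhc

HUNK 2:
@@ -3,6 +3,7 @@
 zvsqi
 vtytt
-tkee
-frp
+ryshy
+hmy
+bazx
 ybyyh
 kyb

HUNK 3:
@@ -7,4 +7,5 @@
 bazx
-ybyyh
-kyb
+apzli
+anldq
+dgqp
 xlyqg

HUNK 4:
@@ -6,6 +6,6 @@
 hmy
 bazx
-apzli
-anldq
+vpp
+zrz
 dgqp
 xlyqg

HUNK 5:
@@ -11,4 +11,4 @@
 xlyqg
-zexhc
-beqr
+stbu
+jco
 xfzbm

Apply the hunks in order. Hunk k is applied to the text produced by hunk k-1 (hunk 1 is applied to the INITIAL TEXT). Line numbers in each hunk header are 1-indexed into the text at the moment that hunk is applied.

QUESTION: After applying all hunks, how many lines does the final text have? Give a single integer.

Answer: 14

Derivation:
Hunk 1: at line 4 remove [zgn] add [frp,ybyyh,kyb] -> 12 lines: zsvf hjn zvsqi vtytt tkee frp ybyyh kyb xlyqg zexhc beqr xfzbm
Hunk 2: at line 3 remove [tkee,frp] add [ryshy,hmy,bazx] -> 13 lines: zsvf hjn zvsqi vtytt ryshy hmy bazx ybyyh kyb xlyqg zexhc beqr xfzbm
Hunk 3: at line 7 remove [ybyyh,kyb] add [apzli,anldq,dgqp] -> 14 lines: zsvf hjn zvsqi vtytt ryshy hmy bazx apzli anldq dgqp xlyqg zexhc beqr xfzbm
Hunk 4: at line 6 remove [apzli,anldq] add [vpp,zrz] -> 14 lines: zsvf hjn zvsqi vtytt ryshy hmy bazx vpp zrz dgqp xlyqg zexhc beqr xfzbm
Hunk 5: at line 11 remove [zexhc,beqr] add [stbu,jco] -> 14 lines: zsvf hjn zvsqi vtytt ryshy hmy bazx vpp zrz dgqp xlyqg stbu jco xfzbm
Final line count: 14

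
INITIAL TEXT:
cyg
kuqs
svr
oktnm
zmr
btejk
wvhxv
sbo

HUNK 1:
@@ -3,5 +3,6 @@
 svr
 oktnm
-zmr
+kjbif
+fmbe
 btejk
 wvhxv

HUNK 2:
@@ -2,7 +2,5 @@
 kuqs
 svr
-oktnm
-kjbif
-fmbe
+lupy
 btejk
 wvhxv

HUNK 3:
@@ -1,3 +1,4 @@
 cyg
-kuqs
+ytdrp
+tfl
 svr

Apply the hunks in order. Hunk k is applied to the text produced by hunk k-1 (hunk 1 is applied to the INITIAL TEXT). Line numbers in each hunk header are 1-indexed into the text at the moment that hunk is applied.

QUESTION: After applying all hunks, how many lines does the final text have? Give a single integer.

Hunk 1: at line 3 remove [zmr] add [kjbif,fmbe] -> 9 lines: cyg kuqs svr oktnm kjbif fmbe btejk wvhxv sbo
Hunk 2: at line 2 remove [oktnm,kjbif,fmbe] add [lupy] -> 7 lines: cyg kuqs svr lupy btejk wvhxv sbo
Hunk 3: at line 1 remove [kuqs] add [ytdrp,tfl] -> 8 lines: cyg ytdrp tfl svr lupy btejk wvhxv sbo
Final line count: 8

Answer: 8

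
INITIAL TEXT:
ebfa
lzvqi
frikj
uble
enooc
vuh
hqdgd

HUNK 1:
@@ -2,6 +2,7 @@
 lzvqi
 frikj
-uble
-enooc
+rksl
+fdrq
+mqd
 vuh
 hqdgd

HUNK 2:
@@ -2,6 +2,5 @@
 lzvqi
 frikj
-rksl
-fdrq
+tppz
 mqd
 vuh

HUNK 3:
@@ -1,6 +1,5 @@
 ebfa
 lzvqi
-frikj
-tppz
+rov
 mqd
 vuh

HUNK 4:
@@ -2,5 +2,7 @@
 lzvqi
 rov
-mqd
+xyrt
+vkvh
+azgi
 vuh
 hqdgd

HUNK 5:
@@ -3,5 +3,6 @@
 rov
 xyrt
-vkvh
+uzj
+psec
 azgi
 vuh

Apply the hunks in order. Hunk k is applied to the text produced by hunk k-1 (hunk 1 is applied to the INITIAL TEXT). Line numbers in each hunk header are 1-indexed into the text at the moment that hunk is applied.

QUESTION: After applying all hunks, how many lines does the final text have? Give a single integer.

Answer: 9

Derivation:
Hunk 1: at line 2 remove [uble,enooc] add [rksl,fdrq,mqd] -> 8 lines: ebfa lzvqi frikj rksl fdrq mqd vuh hqdgd
Hunk 2: at line 2 remove [rksl,fdrq] add [tppz] -> 7 lines: ebfa lzvqi frikj tppz mqd vuh hqdgd
Hunk 3: at line 1 remove [frikj,tppz] add [rov] -> 6 lines: ebfa lzvqi rov mqd vuh hqdgd
Hunk 4: at line 2 remove [mqd] add [xyrt,vkvh,azgi] -> 8 lines: ebfa lzvqi rov xyrt vkvh azgi vuh hqdgd
Hunk 5: at line 3 remove [vkvh] add [uzj,psec] -> 9 lines: ebfa lzvqi rov xyrt uzj psec azgi vuh hqdgd
Final line count: 9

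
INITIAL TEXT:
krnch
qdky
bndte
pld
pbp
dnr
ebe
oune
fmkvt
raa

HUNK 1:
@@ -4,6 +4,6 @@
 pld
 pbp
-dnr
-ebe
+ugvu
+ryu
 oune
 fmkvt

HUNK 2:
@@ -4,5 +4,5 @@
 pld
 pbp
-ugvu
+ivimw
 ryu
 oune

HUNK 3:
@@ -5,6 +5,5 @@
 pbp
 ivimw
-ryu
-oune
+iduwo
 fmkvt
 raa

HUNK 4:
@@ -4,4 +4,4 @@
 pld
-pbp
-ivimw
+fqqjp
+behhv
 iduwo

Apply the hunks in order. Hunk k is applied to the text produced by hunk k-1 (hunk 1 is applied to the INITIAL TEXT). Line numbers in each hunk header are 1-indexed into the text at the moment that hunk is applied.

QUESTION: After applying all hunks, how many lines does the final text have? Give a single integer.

Hunk 1: at line 4 remove [dnr,ebe] add [ugvu,ryu] -> 10 lines: krnch qdky bndte pld pbp ugvu ryu oune fmkvt raa
Hunk 2: at line 4 remove [ugvu] add [ivimw] -> 10 lines: krnch qdky bndte pld pbp ivimw ryu oune fmkvt raa
Hunk 3: at line 5 remove [ryu,oune] add [iduwo] -> 9 lines: krnch qdky bndte pld pbp ivimw iduwo fmkvt raa
Hunk 4: at line 4 remove [pbp,ivimw] add [fqqjp,behhv] -> 9 lines: krnch qdky bndte pld fqqjp behhv iduwo fmkvt raa
Final line count: 9

Answer: 9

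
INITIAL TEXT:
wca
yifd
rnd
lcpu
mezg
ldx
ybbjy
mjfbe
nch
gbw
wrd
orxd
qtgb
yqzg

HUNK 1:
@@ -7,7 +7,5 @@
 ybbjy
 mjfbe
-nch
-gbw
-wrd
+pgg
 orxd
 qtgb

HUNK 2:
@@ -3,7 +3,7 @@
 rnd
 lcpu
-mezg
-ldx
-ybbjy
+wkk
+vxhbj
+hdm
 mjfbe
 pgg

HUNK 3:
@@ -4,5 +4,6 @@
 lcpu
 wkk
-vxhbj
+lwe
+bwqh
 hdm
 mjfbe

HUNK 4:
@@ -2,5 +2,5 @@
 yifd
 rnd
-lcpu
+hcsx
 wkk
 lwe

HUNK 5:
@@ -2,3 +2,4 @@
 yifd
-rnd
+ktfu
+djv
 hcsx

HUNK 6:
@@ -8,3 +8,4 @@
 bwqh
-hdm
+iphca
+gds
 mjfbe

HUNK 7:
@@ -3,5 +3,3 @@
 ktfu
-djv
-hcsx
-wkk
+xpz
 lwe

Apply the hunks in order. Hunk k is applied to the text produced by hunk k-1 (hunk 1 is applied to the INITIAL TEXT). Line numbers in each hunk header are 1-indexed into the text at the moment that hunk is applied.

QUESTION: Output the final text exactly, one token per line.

Hunk 1: at line 7 remove [nch,gbw,wrd] add [pgg] -> 12 lines: wca yifd rnd lcpu mezg ldx ybbjy mjfbe pgg orxd qtgb yqzg
Hunk 2: at line 3 remove [mezg,ldx,ybbjy] add [wkk,vxhbj,hdm] -> 12 lines: wca yifd rnd lcpu wkk vxhbj hdm mjfbe pgg orxd qtgb yqzg
Hunk 3: at line 4 remove [vxhbj] add [lwe,bwqh] -> 13 lines: wca yifd rnd lcpu wkk lwe bwqh hdm mjfbe pgg orxd qtgb yqzg
Hunk 4: at line 2 remove [lcpu] add [hcsx] -> 13 lines: wca yifd rnd hcsx wkk lwe bwqh hdm mjfbe pgg orxd qtgb yqzg
Hunk 5: at line 2 remove [rnd] add [ktfu,djv] -> 14 lines: wca yifd ktfu djv hcsx wkk lwe bwqh hdm mjfbe pgg orxd qtgb yqzg
Hunk 6: at line 8 remove [hdm] add [iphca,gds] -> 15 lines: wca yifd ktfu djv hcsx wkk lwe bwqh iphca gds mjfbe pgg orxd qtgb yqzg
Hunk 7: at line 3 remove [djv,hcsx,wkk] add [xpz] -> 13 lines: wca yifd ktfu xpz lwe bwqh iphca gds mjfbe pgg orxd qtgb yqzg

Answer: wca
yifd
ktfu
xpz
lwe
bwqh
iphca
gds
mjfbe
pgg
orxd
qtgb
yqzg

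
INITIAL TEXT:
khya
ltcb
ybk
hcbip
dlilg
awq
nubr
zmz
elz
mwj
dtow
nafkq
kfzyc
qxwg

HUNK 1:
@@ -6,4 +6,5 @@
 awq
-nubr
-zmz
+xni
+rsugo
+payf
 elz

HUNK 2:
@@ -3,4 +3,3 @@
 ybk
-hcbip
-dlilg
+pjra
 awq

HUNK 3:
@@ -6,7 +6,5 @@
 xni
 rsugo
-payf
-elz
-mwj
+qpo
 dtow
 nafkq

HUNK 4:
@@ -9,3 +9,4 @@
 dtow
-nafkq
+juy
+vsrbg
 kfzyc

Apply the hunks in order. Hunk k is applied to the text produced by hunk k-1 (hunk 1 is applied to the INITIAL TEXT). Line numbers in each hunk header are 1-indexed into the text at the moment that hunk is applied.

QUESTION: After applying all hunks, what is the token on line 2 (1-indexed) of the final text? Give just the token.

Hunk 1: at line 6 remove [nubr,zmz] add [xni,rsugo,payf] -> 15 lines: khya ltcb ybk hcbip dlilg awq xni rsugo payf elz mwj dtow nafkq kfzyc qxwg
Hunk 2: at line 3 remove [hcbip,dlilg] add [pjra] -> 14 lines: khya ltcb ybk pjra awq xni rsugo payf elz mwj dtow nafkq kfzyc qxwg
Hunk 3: at line 6 remove [payf,elz,mwj] add [qpo] -> 12 lines: khya ltcb ybk pjra awq xni rsugo qpo dtow nafkq kfzyc qxwg
Hunk 4: at line 9 remove [nafkq] add [juy,vsrbg] -> 13 lines: khya ltcb ybk pjra awq xni rsugo qpo dtow juy vsrbg kfzyc qxwg
Final line 2: ltcb

Answer: ltcb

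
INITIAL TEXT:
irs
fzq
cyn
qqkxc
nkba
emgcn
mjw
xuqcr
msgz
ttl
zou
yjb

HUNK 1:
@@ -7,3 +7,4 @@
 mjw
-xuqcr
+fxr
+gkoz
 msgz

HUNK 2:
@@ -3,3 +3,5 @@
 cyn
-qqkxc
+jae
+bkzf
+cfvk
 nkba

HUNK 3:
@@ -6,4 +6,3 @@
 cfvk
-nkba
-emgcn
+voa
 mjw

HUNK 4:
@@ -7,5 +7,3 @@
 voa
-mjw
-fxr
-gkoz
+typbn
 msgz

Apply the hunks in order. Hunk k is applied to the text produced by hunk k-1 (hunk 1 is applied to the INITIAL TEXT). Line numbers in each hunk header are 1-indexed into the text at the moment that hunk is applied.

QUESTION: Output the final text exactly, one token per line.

Hunk 1: at line 7 remove [xuqcr] add [fxr,gkoz] -> 13 lines: irs fzq cyn qqkxc nkba emgcn mjw fxr gkoz msgz ttl zou yjb
Hunk 2: at line 3 remove [qqkxc] add [jae,bkzf,cfvk] -> 15 lines: irs fzq cyn jae bkzf cfvk nkba emgcn mjw fxr gkoz msgz ttl zou yjb
Hunk 3: at line 6 remove [nkba,emgcn] add [voa] -> 14 lines: irs fzq cyn jae bkzf cfvk voa mjw fxr gkoz msgz ttl zou yjb
Hunk 4: at line 7 remove [mjw,fxr,gkoz] add [typbn] -> 12 lines: irs fzq cyn jae bkzf cfvk voa typbn msgz ttl zou yjb

Answer: irs
fzq
cyn
jae
bkzf
cfvk
voa
typbn
msgz
ttl
zou
yjb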